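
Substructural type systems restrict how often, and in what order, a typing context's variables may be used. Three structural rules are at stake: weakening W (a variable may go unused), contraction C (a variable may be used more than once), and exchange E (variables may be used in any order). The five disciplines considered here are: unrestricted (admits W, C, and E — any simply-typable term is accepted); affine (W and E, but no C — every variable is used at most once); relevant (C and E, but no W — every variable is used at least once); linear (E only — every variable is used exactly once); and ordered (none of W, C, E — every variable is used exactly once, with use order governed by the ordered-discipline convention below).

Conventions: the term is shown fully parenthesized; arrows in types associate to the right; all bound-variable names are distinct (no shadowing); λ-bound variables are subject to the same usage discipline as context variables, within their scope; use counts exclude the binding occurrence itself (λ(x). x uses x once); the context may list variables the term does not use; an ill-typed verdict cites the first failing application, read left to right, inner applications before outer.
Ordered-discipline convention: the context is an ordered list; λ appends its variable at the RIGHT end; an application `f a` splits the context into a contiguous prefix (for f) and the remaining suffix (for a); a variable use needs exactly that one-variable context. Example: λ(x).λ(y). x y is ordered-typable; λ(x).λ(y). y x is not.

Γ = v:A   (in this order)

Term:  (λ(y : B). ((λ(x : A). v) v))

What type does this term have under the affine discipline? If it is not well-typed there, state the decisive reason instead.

not well-typed under affine — uses contraction: v ×2
counts: v=2; y (bound)=0; x (bound)=0
left-to-right use order: v, v
typing: well-typed at B -> A
across the five disciplines: ordered ✗; linear ✗; affine ✗; relevant ✗; unrestricted ✓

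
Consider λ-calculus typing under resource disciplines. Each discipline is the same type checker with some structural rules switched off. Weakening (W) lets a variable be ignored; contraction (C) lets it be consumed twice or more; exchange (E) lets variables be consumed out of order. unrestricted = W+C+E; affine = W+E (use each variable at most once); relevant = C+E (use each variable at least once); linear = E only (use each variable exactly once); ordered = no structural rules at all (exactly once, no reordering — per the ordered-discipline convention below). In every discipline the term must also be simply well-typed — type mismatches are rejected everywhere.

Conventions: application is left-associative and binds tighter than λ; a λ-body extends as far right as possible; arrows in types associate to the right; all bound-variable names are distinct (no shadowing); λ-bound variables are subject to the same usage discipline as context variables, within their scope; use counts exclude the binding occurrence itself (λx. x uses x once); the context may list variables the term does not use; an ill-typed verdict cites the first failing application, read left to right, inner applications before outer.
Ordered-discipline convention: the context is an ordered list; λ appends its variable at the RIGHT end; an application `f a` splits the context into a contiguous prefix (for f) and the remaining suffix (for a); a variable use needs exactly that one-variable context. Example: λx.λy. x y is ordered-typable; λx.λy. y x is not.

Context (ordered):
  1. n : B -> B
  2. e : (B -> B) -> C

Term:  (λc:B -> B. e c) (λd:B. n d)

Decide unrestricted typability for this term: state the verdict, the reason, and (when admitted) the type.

yes — type-checks (C) and nothing is barred; term : C
counts: n=1, e=1, c (bound)=1, d (bound)=1
use order (left to right): e, c, n, d
typing: ✓ — C
summary: ordered ✗ | linear ✓ | affine ✓ | relevant ✓ | unrestricted ✓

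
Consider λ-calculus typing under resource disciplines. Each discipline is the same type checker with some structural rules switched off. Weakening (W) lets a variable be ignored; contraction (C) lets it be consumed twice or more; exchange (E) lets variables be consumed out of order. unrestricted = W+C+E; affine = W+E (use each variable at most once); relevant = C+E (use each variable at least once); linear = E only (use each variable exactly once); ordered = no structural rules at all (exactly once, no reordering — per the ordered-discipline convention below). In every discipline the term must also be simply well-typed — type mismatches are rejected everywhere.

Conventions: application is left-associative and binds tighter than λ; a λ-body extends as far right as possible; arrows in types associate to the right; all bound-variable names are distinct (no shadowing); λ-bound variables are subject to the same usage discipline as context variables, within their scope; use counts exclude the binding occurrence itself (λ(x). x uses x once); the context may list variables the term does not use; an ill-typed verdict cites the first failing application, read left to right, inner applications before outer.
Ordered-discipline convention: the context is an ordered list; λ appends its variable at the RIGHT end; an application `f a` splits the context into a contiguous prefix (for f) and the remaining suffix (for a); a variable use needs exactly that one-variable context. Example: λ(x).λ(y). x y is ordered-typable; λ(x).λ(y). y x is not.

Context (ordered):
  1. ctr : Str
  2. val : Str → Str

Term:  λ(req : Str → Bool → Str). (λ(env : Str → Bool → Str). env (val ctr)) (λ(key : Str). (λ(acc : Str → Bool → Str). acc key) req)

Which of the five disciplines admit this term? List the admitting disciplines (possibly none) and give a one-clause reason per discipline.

admitted in: linear, affine, relevant, unrestricted
usage: ctr ×1, val ×1, req (bound) ×1, env (bound) ×1, key (bound) ×1, acc (bound) ×1
use order (left to right): env, val, ctr, acc, key, req
typing: the term checks, with type (Str → Bool → Str) → Bool → Str
ordered: ✗, use order env, val, ctr, acc, key, req needs exchange
linear: ✓, exactly-once usage across ctr, val, req, env, key, acc
affine: ✓, no duplicate uses among ctr, val, req, env, key, acc
relevant: ✓, ctr, val, req, env, key, acc: all used, weakening unneeded
unrestricted: ✓, type-checks ((Str → Bool → Str) → Bool → Str) and nothing is barred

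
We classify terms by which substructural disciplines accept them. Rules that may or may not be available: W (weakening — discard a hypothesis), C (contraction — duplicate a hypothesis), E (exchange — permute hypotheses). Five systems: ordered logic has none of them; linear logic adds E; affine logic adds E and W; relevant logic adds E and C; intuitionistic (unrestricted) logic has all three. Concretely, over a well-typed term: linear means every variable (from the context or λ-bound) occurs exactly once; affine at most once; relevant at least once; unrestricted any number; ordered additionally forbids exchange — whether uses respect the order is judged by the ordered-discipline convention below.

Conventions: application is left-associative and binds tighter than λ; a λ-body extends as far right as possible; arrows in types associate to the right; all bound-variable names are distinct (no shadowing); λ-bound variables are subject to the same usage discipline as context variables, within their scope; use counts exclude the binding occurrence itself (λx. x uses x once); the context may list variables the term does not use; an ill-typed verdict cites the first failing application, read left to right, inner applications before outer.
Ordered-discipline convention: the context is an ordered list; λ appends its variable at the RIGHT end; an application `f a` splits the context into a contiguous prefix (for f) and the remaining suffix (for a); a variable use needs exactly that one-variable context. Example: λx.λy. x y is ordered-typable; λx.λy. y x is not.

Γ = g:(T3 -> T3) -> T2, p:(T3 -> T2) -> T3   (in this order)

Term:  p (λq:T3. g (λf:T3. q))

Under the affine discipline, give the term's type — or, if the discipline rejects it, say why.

term : T3
usage: g: 1; p: 1; q [bound]: 1; f [bound]: 0
use order (left to right): p, g, q
typing: the term checks, with type T3
per-discipline verdicts: ordered ✗, linear ✗, affine ✓, relevant ✗, unrestricted ✓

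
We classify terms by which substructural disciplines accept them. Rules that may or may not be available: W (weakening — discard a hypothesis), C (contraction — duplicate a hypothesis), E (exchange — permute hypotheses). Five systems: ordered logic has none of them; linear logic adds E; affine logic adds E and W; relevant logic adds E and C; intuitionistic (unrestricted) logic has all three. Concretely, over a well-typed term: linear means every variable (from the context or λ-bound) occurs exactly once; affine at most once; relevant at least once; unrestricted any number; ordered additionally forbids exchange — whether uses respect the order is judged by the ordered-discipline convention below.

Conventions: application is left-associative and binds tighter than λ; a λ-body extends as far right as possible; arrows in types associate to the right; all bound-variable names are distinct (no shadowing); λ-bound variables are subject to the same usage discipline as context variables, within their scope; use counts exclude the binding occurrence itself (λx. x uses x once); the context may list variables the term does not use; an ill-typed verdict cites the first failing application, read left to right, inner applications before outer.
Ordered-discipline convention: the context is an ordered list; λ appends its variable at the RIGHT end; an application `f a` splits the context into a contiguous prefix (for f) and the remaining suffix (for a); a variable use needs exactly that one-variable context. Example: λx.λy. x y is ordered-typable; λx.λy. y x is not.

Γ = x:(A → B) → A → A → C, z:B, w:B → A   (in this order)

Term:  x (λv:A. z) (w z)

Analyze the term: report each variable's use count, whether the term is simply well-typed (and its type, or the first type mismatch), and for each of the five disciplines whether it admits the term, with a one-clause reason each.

use counts: x=1; z=2; w=1; v [bound]=0
uses in reading order: x, z, w, z
typing: well-typed — term : A → C
ordered: ✗, z ×2 used more than once (contraction); unused: v — weakening required
linear: ✗, z ×2 used more than once (contraction); unused: v — weakening required
affine: ✗, z ×2 used more than once (contraction)
relevant: ✗, unused: v — weakening required
unrestricted: ✓, well-typed at A → C; no restrictions here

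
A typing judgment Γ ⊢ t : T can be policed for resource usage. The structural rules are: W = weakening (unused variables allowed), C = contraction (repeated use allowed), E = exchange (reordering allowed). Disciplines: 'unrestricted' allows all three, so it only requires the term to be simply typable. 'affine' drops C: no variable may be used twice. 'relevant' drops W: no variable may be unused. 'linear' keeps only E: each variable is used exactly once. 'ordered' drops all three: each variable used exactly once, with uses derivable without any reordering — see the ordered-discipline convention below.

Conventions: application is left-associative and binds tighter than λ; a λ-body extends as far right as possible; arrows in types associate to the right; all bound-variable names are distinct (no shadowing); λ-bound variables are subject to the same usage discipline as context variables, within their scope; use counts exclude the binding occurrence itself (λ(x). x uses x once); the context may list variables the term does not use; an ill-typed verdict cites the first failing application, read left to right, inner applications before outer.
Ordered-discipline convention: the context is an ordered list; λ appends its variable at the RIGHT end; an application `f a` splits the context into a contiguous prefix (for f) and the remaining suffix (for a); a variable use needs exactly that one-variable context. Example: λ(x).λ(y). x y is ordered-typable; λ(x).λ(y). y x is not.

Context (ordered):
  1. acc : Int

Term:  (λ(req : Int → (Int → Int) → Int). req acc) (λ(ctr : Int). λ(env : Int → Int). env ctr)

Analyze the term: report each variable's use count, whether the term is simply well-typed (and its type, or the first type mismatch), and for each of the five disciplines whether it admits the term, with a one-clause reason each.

counts: acc=1; req (bound)=1; ctr (bound)=1; env (bound)=1
left-to-right use order: req, acc, env, ctr
typing: well-typed at (Int → Int) → Int
ordered ✗ (no contiguous prefix/suffix split fits req, acc, env, ctr)
linear ✓ (single use per variable (acc, req, ctr, env))
affine ✓ (none of acc, req, ctr, env used more than once)
relevant ✓ (at least one use each (acc, req, ctr, env))
unrestricted ✓ (simply typable at (Int → Int) → Int; W, C, E all held)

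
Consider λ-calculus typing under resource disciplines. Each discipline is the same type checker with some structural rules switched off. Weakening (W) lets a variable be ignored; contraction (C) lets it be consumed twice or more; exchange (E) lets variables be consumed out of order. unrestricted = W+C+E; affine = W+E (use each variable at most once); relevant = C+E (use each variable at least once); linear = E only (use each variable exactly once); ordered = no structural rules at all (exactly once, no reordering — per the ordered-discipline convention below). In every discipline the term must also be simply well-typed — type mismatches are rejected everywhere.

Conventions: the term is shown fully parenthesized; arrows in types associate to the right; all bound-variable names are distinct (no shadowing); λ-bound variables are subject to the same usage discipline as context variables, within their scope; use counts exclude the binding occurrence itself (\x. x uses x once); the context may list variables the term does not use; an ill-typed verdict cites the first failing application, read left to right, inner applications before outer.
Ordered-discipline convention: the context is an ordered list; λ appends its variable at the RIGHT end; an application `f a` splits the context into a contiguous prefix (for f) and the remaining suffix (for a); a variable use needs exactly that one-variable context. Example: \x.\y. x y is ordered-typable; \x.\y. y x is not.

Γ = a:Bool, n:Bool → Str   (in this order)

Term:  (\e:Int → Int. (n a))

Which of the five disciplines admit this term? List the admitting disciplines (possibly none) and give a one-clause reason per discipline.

admitting disciplines: affine, unrestricted
use counts: a: 1×; n: 1×; e (bound): 0×
left-to-right use order: n, a
typing: the term checks, with type (Int → Int) → Str
ordered: ✗, needs weakening: e unused
linear: ✗, needs weakening: e unused
affine: ✓, a, n, e: no repeats, contraction unneeded
relevant: ✗, needs weakening: e unused
unrestricted: ✓, type-checks ((Int → Int) → Str) and nothing is barred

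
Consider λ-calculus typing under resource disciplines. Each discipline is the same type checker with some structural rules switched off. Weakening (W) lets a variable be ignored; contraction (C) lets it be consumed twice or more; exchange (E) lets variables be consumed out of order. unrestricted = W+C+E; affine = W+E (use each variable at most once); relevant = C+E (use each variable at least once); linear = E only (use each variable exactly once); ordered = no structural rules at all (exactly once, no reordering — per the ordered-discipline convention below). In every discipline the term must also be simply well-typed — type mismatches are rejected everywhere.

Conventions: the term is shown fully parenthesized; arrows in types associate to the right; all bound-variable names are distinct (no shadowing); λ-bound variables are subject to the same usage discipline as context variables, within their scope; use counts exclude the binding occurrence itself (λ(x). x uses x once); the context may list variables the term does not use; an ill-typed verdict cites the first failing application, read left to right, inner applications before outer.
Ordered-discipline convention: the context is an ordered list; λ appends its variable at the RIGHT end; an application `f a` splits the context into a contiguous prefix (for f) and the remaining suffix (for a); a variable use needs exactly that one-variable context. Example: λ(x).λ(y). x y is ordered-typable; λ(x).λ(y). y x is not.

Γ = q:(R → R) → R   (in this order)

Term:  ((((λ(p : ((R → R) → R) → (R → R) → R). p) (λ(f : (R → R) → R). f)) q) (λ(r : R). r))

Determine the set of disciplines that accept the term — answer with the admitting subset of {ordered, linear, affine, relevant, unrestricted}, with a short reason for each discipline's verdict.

admitting disciplines: ordered, linear, affine, relevant, unrestricted
counts: q ×1; p (λ-bound) ×1; f (λ-bound) ×1; r (λ-bound) ×1
left-to-right use order: p, f, q, r
typing: well-typed at R
ordered: ✓, single-use (q, p, f, r), ordered derivation ok
linear: ✓, single use per variable (q, p, f, r)
affine: ✓, no duplicate uses among q, p, f, r
relevant: ✓, every one of q, p, f, r appears
unrestricted: ✓, type-checks (R) and nothing is barred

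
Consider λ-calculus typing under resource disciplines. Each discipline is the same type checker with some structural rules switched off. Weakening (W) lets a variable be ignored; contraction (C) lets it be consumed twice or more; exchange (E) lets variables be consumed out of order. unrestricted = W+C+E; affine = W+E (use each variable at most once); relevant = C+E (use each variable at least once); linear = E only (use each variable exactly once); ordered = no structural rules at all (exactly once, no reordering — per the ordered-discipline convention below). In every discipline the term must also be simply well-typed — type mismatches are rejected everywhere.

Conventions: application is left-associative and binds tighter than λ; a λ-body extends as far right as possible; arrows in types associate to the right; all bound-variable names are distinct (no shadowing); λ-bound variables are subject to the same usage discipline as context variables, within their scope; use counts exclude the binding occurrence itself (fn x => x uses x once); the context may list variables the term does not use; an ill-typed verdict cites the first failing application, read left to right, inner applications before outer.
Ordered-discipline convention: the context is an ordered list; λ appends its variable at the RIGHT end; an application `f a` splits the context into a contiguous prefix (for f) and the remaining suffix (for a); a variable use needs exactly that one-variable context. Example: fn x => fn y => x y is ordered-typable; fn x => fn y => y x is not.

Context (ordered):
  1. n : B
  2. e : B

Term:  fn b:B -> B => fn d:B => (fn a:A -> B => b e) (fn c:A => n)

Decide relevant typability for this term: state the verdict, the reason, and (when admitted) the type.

no — d, a, c never used (weakening)
use counts: n: 1; e: 1; b [bound]: 1; d [bound]: 0; a [bound]: 0; c [bound]: 0
order of uses: b, e, n
typing: ✓ — (B -> B) -> B -> B
per-discipline verdicts: ordered ✗, linear ✗, affine ✓, relevant ✗, unrestricted ✓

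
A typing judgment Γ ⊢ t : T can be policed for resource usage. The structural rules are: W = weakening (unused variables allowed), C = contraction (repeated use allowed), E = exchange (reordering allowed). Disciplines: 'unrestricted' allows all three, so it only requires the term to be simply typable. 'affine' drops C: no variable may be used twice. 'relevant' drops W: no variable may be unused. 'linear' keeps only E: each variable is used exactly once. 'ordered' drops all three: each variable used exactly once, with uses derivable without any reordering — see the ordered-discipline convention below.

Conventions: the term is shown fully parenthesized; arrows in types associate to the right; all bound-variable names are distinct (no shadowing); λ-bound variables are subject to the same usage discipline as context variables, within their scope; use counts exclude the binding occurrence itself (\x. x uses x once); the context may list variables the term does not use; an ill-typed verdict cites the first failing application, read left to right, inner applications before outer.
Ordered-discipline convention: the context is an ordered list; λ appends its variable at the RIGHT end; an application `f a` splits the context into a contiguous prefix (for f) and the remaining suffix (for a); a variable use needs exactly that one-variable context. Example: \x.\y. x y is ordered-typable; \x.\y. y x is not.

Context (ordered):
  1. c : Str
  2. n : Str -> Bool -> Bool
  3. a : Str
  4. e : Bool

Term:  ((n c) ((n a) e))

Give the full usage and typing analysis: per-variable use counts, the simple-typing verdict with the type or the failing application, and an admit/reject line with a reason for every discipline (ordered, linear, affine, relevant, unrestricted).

usage: c: 1; n: 2; a: 1; e: 1
uses in reading order: n, c, n, a, e
typing: the term checks, with type Bool
ordered: ✗ — repeated use of n ×2
linear: ✗ — repeated use of n ×2
affine: ✗ — repeated use of n ×2
relevant: ✓ — every one of c, n, a, e appears
unrestricted: ✓ — well-typed at Bool; no restrictions here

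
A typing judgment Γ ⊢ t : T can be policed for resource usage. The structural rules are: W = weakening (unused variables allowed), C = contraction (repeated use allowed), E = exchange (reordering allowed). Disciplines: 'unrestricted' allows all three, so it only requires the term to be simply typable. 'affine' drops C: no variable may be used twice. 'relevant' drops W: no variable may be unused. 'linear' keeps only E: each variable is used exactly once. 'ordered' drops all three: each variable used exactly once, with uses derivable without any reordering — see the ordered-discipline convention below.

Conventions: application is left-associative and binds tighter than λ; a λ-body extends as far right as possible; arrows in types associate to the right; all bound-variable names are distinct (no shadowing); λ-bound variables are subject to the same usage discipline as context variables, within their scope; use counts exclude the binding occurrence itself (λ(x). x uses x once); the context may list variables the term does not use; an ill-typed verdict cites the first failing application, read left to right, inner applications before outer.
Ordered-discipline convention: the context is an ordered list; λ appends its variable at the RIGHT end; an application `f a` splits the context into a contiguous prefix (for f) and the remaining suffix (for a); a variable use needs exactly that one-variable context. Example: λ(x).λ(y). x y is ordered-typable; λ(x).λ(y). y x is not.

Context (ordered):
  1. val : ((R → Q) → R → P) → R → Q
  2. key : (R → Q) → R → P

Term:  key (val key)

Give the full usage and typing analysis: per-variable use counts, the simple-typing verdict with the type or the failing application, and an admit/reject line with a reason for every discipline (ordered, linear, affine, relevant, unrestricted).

counts: val: 1×; key: 2×
use order (left to right): key, val, key
typing: ✓ — R → P
ordered ✗ (uses contraction: key ×2)
linear ✗ (uses contraction: key ×2)
affine ✗ (uses contraction: key ×2)
relevant ✓ (every one of val, key appears)
unrestricted ✓ (well-typed at R → P; no restrictions here)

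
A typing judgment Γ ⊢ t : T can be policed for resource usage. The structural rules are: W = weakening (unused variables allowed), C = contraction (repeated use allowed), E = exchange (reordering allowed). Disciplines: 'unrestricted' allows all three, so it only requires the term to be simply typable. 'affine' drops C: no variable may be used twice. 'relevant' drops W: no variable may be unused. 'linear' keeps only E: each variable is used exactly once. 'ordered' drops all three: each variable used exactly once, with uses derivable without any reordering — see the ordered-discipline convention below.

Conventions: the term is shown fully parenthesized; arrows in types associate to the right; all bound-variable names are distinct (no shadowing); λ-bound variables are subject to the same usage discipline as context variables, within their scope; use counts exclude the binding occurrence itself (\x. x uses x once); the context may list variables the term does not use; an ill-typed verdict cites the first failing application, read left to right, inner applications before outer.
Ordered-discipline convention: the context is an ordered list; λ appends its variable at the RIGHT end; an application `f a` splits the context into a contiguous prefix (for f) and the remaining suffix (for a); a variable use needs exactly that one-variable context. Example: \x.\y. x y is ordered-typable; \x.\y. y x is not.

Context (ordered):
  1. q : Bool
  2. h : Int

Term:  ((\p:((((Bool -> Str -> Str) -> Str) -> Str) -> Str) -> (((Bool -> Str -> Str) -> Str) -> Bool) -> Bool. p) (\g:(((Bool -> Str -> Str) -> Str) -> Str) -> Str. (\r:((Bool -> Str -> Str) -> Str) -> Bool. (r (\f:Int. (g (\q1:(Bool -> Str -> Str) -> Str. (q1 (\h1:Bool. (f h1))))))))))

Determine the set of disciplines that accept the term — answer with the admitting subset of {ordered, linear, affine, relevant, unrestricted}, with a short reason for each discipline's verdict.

admitted by: none
use counts: q=0, h=0, p (λ-bound)=1, g (λ-bound)=1, r (λ-bound)=1, f (λ-bound)=1, q1 (λ-bound)=1, h1 (λ-bound)=1
uses in reading order: p, r, g, q1, f, h1
typing: ill-typed: applying a non-function (Int)
ordered: ✗ — not simply typable
linear: ✗ — fails simple typing
affine: ✗ — a type mismatch blocks all five
relevant: ✗ — the type mismatch rejects it
unrestricted: ✗ — not simply typable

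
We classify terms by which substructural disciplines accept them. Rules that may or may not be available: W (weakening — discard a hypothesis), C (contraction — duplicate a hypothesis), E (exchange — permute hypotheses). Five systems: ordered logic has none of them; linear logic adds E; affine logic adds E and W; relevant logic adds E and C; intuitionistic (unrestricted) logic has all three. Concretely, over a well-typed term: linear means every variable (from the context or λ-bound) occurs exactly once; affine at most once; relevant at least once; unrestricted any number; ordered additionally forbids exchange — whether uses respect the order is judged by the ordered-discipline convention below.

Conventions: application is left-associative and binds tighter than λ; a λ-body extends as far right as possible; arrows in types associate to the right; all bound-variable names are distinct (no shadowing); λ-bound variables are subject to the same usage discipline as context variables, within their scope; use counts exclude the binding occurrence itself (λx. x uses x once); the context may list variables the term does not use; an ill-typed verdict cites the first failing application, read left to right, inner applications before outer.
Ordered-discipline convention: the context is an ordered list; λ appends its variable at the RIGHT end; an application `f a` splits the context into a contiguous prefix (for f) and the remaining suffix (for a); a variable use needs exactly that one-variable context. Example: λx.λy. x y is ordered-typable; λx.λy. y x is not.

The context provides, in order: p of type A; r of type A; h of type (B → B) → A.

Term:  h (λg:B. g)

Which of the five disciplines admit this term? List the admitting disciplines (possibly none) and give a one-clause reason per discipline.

accepted by: affine, unrestricted
use counts: p: 0×, r: 0×, h: 1×, g [bound]: 1×
use order (left to right): h, g
typing: the term checks, with type A
ordered: ✗, unused: p, r — weakening required
linear: ✗, unused: p, r — weakening required
affine: ✓, p, r, h, g: no repeats, contraction unneeded
relevant: ✗, unused: p, r — weakening required
unrestricted: ✓, well-typed at A; no restrictions here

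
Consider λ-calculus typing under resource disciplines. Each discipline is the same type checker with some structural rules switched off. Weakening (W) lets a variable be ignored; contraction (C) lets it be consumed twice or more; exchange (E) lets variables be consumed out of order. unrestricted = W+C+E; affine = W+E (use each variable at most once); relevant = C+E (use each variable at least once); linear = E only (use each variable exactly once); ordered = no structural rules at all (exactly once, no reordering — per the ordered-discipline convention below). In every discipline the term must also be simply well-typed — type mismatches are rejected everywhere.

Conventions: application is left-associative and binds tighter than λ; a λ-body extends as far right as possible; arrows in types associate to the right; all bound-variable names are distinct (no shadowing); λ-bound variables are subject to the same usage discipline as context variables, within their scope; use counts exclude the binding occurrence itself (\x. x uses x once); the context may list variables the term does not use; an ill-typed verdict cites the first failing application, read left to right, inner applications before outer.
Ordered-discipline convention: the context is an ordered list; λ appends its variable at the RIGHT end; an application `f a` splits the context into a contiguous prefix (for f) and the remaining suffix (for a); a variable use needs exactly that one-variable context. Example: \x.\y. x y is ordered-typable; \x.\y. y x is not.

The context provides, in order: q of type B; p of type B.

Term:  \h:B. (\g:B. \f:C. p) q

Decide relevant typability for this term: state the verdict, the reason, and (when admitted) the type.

no — unused: h, g, f — weakening required
usage: q: 1×, p: 1×, h (λ-bound): 0×, g (λ-bound): 0×, f (λ-bound): 0×
uses in reading order: p, q
typing: ✓ — B -> C -> B
across the five disciplines: ordered ✗ · linear ✗ · affine ✓ · relevant ✗ · unrestricted ✓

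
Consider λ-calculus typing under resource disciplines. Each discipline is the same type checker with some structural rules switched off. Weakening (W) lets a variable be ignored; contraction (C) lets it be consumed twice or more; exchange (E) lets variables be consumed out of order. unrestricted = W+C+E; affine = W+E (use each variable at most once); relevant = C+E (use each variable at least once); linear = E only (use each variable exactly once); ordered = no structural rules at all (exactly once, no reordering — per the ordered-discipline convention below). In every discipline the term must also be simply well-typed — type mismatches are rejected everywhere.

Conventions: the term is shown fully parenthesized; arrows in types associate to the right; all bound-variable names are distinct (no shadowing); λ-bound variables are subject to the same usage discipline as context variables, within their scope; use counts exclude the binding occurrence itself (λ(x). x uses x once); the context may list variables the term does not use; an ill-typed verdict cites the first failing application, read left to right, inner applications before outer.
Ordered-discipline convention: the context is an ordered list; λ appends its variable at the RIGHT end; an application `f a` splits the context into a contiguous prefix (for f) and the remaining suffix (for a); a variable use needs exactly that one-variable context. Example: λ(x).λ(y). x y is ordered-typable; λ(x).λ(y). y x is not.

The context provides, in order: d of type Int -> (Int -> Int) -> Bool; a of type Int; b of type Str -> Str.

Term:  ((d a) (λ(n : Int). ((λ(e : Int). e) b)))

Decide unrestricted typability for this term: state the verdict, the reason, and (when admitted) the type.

no — a type mismatch blocks all five
variable uses: d=1, a=1, b=1, n [bound]=0, e [bound]=1
left-to-right use order: d, a, e, b
typing: ill-typed: an argument Str -> Str mismatches the expected Int
all disciplines: ordered ✗ | linear ✗ | affine ✗ | relevant ✗ | unrestricted ✗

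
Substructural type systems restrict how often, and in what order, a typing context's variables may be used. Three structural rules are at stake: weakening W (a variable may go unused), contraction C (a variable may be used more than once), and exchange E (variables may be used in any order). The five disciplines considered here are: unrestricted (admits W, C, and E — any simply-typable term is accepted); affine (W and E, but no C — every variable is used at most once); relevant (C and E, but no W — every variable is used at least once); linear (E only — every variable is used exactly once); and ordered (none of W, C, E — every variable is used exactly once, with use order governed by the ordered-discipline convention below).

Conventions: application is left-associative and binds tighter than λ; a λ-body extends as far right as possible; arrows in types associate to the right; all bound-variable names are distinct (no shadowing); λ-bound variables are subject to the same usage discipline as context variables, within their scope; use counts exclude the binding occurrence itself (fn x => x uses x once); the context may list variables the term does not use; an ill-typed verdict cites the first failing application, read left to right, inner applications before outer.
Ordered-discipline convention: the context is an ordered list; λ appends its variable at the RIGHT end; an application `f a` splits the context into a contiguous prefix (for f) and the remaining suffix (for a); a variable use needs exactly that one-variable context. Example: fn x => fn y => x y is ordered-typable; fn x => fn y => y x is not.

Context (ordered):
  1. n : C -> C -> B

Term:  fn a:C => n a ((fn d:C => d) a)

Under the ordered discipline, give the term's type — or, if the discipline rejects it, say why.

not well-typed under ordered — repeated use of a ×2
variable uses: n=1; a (λ-bound)=2; d (λ-bound)=1
left-to-right use order: n, a, d, a
typing: ✓ — C -> B
per-discipline verdicts: ordered ✗; linear ✗; affine ✗; relevant ✓; unrestricted ✓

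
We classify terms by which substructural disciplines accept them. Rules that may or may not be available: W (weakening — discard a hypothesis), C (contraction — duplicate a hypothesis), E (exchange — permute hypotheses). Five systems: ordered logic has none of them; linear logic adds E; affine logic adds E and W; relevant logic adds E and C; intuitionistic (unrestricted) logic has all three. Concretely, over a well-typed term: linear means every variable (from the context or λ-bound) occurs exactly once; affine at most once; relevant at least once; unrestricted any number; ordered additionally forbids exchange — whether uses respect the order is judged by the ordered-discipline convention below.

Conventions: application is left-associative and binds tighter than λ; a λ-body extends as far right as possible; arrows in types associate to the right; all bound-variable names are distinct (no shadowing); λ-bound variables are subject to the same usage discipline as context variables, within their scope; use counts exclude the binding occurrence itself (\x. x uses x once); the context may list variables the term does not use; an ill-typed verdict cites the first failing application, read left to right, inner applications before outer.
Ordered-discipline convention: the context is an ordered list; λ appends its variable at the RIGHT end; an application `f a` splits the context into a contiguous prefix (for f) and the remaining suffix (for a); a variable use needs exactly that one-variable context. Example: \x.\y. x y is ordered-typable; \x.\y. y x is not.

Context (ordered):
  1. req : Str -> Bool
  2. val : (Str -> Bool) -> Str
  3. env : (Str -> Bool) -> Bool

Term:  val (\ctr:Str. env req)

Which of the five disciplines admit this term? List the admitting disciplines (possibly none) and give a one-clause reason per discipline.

accepted by: affine, unrestricted
variable uses: req=1, val=1, env=1, ctr [bound]=0
uses in reading order: val, env, req
typing: ✓ — Str
ordered ✗ (ctr never used (weakening))
linear ✗ (ctr never used (weakening))
affine ✓ (none of req, val, env, ctr used more than once)
relevant ✗ (ctr never used (weakening))
unrestricted ✓ (type-checks (Str) and nothing is barred)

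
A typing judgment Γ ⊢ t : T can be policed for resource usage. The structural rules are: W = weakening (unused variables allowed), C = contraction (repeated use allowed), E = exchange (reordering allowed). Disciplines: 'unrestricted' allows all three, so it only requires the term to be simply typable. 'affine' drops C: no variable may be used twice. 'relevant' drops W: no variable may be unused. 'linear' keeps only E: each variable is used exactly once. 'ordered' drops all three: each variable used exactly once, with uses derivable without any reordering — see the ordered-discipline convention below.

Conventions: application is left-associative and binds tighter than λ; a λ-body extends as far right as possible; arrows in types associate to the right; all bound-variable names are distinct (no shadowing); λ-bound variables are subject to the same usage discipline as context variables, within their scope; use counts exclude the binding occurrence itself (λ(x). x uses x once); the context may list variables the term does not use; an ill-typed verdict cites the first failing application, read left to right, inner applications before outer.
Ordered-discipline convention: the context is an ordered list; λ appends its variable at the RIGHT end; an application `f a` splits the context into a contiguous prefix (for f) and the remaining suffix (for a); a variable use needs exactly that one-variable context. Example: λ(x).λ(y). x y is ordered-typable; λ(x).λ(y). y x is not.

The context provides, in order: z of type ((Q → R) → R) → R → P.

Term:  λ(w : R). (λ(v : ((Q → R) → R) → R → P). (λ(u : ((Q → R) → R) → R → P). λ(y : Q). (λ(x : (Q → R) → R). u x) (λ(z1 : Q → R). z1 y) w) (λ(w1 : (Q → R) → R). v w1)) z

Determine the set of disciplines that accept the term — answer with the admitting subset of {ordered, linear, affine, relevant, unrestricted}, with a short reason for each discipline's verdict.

admitted by: linear, affine, relevant, unrestricted
usage: z: 1, w (bound): 1, v (bound): 1, u (bound): 1, y (bound): 1, x (bound): 1, z1 (bound): 1, w1 (bound): 1
order of uses: u, x, z1, y, w, v, w1, z
typing: well-typed — term : R → Q → P
ordered ✗ (use order u, x, z1, y, w, v, w1, z needs exchange)
linear ✓ (single use per variable (z, w, v, u, y, x, z1, w1))
affine ✓ (none of z, w, v, u, y, x, z1, w1 used more than once)
relevant ✓ (every one of z, w, v, u, y, x, z1, w1 appears)
unrestricted ✓ (simply typable at R → Q → P; W, C, E all held)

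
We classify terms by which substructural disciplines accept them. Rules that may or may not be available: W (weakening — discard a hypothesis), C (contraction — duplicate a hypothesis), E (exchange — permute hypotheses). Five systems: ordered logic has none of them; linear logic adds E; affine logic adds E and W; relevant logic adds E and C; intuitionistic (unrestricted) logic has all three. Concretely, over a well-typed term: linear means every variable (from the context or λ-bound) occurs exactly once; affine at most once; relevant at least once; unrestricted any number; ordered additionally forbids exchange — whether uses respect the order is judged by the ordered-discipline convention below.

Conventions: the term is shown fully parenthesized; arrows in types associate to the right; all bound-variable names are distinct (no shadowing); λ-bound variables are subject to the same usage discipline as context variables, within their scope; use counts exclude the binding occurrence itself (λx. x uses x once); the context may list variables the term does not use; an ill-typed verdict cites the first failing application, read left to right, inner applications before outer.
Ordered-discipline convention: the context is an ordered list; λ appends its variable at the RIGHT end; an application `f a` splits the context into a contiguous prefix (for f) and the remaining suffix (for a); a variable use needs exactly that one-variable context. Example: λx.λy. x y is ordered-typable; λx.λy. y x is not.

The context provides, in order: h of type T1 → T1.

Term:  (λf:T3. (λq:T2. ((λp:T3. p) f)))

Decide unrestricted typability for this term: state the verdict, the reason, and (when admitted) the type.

yes — simply typable at T3 → T2 → T3; W, C, E all held; term : T3 → T2 → T3
use counts: h: 0×; f (λ-bound): 1×; q (λ-bound): 0×; p (λ-bound): 1×
order of uses: p, f
typing: well-typed — term : T3 → T2 → T3
across the five disciplines: ordered ✗, linear ✗, affine ✓, relevant ✗, unrestricted ✓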